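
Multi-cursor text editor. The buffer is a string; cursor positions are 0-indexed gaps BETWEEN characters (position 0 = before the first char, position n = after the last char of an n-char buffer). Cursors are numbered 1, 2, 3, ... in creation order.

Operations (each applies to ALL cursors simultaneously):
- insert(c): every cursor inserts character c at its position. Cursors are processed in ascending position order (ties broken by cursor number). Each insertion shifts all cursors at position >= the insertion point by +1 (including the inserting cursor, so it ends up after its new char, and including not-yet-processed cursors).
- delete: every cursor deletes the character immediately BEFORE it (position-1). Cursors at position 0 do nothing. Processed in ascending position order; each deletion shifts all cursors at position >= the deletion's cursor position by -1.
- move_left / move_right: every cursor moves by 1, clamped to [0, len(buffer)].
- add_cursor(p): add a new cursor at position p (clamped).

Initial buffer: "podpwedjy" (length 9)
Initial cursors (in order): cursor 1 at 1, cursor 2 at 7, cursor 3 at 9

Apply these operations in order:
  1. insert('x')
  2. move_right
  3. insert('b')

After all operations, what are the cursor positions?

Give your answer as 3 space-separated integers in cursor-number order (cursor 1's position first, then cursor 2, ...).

Answer: 4 12 15

Derivation:
After op 1 (insert('x')): buffer="pxodpwedxjyx" (len 12), cursors c1@2 c2@9 c3@12, authorship .1......2..3
After op 2 (move_right): buffer="pxodpwedxjyx" (len 12), cursors c1@3 c2@10 c3@12, authorship .1......2..3
After op 3 (insert('b')): buffer="pxobdpwedxjbyxb" (len 15), cursors c1@4 c2@12 c3@15, authorship .1.1.....2.2.33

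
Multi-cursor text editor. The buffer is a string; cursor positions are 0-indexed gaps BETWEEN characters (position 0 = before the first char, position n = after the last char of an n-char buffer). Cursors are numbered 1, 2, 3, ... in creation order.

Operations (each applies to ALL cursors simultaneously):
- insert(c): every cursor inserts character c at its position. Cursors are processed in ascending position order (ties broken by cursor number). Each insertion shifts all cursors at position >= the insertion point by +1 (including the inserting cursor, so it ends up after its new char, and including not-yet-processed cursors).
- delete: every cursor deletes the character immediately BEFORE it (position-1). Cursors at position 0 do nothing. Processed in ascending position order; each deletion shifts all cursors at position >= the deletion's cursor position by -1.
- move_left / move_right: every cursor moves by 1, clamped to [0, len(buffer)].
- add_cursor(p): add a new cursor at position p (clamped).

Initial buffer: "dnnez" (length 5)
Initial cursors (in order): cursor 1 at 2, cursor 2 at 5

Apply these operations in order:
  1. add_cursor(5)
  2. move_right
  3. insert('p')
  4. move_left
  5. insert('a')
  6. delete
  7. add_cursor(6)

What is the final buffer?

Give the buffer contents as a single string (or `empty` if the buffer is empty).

Answer: dnnpezpp

Derivation:
After op 1 (add_cursor(5)): buffer="dnnez" (len 5), cursors c1@2 c2@5 c3@5, authorship .....
After op 2 (move_right): buffer="dnnez" (len 5), cursors c1@3 c2@5 c3@5, authorship .....
After op 3 (insert('p')): buffer="dnnpezpp" (len 8), cursors c1@4 c2@8 c3@8, authorship ...1..23
After op 4 (move_left): buffer="dnnpezpp" (len 8), cursors c1@3 c2@7 c3@7, authorship ...1..23
After op 5 (insert('a')): buffer="dnnapezpaap" (len 11), cursors c1@4 c2@10 c3@10, authorship ...11..2233
After op 6 (delete): buffer="dnnpezpp" (len 8), cursors c1@3 c2@7 c3@7, authorship ...1..23
After op 7 (add_cursor(6)): buffer="dnnpezpp" (len 8), cursors c1@3 c4@6 c2@7 c3@7, authorship ...1..23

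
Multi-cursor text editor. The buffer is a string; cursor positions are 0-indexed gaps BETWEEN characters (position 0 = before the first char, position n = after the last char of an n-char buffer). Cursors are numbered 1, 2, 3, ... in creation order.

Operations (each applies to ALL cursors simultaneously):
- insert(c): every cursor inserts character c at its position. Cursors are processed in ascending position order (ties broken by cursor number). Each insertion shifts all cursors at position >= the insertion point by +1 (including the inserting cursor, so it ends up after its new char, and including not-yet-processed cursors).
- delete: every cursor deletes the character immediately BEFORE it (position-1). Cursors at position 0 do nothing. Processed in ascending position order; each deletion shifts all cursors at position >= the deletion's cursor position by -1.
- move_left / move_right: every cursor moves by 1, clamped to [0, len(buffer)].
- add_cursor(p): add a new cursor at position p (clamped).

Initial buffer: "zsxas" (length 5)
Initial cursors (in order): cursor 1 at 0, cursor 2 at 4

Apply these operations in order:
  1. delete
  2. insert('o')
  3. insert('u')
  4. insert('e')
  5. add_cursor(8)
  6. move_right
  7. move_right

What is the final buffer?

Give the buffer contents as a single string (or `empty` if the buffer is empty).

Answer: ouezsxoues

Derivation:
After op 1 (delete): buffer="zsxs" (len 4), cursors c1@0 c2@3, authorship ....
After op 2 (insert('o')): buffer="ozsxos" (len 6), cursors c1@1 c2@5, authorship 1...2.
After op 3 (insert('u')): buffer="ouzsxous" (len 8), cursors c1@2 c2@7, authorship 11...22.
After op 4 (insert('e')): buffer="ouezsxoues" (len 10), cursors c1@3 c2@9, authorship 111...222.
After op 5 (add_cursor(8)): buffer="ouezsxoues" (len 10), cursors c1@3 c3@8 c2@9, authorship 111...222.
After op 6 (move_right): buffer="ouezsxoues" (len 10), cursors c1@4 c3@9 c2@10, authorship 111...222.
After op 7 (move_right): buffer="ouezsxoues" (len 10), cursors c1@5 c2@10 c3@10, authorship 111...222.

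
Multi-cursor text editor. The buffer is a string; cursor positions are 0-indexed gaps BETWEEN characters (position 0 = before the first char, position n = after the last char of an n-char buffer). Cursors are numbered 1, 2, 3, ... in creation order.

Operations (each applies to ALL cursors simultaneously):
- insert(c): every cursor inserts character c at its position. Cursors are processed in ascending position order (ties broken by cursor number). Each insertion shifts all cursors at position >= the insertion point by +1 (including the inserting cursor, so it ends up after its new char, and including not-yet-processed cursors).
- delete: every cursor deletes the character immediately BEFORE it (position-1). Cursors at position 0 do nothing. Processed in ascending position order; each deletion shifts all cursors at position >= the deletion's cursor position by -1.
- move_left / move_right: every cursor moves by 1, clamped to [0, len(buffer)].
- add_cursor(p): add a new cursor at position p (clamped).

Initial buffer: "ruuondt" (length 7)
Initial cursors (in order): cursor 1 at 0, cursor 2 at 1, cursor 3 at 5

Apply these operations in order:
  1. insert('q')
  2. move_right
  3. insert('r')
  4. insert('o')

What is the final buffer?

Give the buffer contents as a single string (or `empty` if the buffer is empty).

After op 1 (insert('q')): buffer="qrquuonqdt" (len 10), cursors c1@1 c2@3 c3@8, authorship 1.2....3..
After op 2 (move_right): buffer="qrquuonqdt" (len 10), cursors c1@2 c2@4 c3@9, authorship 1.2....3..
After op 3 (insert('r')): buffer="qrrquruonqdrt" (len 13), cursors c1@3 c2@6 c3@12, authorship 1.12.2...3.3.
After op 4 (insert('o')): buffer="qrroqurouonqdrot" (len 16), cursors c1@4 c2@8 c3@15, authorship 1.112.22...3.33.

Answer: qrroqurouonqdrot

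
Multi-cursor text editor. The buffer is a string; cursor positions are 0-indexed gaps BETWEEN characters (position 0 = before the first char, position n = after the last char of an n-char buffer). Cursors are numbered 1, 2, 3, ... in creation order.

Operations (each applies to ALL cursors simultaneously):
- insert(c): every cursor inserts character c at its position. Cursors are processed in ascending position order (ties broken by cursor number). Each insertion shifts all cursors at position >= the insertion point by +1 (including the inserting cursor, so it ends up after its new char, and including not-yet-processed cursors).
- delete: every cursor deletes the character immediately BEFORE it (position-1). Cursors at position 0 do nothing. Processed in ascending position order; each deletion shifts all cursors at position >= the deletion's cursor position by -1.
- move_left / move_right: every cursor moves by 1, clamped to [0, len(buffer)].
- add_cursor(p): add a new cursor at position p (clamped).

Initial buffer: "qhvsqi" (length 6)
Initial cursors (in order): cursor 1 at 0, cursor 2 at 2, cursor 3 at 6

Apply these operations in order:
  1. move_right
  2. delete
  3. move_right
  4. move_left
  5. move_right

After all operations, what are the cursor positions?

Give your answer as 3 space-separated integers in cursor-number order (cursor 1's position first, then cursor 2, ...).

After op 1 (move_right): buffer="qhvsqi" (len 6), cursors c1@1 c2@3 c3@6, authorship ......
After op 2 (delete): buffer="hsq" (len 3), cursors c1@0 c2@1 c3@3, authorship ...
After op 3 (move_right): buffer="hsq" (len 3), cursors c1@1 c2@2 c3@3, authorship ...
After op 4 (move_left): buffer="hsq" (len 3), cursors c1@0 c2@1 c3@2, authorship ...
After op 5 (move_right): buffer="hsq" (len 3), cursors c1@1 c2@2 c3@3, authorship ...

Answer: 1 2 3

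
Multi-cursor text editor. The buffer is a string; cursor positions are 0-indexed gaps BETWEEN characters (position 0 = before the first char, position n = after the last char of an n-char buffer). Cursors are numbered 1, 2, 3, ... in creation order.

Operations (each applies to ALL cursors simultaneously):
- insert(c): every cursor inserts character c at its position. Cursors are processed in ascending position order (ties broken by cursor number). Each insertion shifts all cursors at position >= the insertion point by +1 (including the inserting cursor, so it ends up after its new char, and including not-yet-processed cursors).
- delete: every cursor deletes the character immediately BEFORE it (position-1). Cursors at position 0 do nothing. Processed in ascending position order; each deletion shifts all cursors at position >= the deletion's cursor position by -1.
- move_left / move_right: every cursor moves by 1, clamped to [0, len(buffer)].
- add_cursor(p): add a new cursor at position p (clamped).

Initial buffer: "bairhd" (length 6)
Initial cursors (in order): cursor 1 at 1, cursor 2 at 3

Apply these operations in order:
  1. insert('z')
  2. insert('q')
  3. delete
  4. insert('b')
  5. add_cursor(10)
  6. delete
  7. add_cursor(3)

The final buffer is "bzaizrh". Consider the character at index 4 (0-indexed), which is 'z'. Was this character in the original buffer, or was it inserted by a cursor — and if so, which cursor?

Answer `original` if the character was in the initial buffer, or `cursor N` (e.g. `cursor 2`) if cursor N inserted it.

Answer: cursor 2

Derivation:
After op 1 (insert('z')): buffer="bzaizrhd" (len 8), cursors c1@2 c2@5, authorship .1..2...
After op 2 (insert('q')): buffer="bzqaizqrhd" (len 10), cursors c1@3 c2@7, authorship .11..22...
After op 3 (delete): buffer="bzaizrhd" (len 8), cursors c1@2 c2@5, authorship .1..2...
After op 4 (insert('b')): buffer="bzbaizbrhd" (len 10), cursors c1@3 c2@7, authorship .11..22...
After op 5 (add_cursor(10)): buffer="bzbaizbrhd" (len 10), cursors c1@3 c2@7 c3@10, authorship .11..22...
After op 6 (delete): buffer="bzaizrh" (len 7), cursors c1@2 c2@5 c3@7, authorship .1..2..
After op 7 (add_cursor(3)): buffer="bzaizrh" (len 7), cursors c1@2 c4@3 c2@5 c3@7, authorship .1..2..
Authorship (.=original, N=cursor N): . 1 . . 2 . .
Index 4: author = 2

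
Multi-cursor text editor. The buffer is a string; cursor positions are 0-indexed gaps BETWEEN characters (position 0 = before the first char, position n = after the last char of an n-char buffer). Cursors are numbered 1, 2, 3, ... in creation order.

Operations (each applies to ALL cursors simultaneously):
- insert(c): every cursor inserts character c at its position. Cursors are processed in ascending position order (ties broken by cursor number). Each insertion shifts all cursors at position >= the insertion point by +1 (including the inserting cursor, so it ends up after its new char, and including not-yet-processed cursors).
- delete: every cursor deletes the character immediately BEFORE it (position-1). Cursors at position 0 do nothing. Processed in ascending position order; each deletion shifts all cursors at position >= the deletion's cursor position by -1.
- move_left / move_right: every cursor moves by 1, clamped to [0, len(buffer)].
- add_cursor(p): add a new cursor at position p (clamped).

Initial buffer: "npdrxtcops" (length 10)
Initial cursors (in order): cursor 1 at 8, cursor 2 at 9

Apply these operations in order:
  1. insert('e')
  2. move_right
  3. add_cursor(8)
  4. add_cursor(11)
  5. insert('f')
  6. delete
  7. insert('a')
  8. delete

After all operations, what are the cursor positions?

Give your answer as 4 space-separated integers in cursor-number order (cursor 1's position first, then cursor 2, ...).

Answer: 10 12 8 11

Derivation:
After op 1 (insert('e')): buffer="npdrxtcoepes" (len 12), cursors c1@9 c2@11, authorship ........1.2.
After op 2 (move_right): buffer="npdrxtcoepes" (len 12), cursors c1@10 c2@12, authorship ........1.2.
After op 3 (add_cursor(8)): buffer="npdrxtcoepes" (len 12), cursors c3@8 c1@10 c2@12, authorship ........1.2.
After op 4 (add_cursor(11)): buffer="npdrxtcoepes" (len 12), cursors c3@8 c1@10 c4@11 c2@12, authorship ........1.2.
After op 5 (insert('f')): buffer="npdrxtcofepfefsf" (len 16), cursors c3@9 c1@12 c4@14 c2@16, authorship ........31.124.2
After op 6 (delete): buffer="npdrxtcoepes" (len 12), cursors c3@8 c1@10 c4@11 c2@12, authorship ........1.2.
After op 7 (insert('a')): buffer="npdrxtcoaepaeasa" (len 16), cursors c3@9 c1@12 c4@14 c2@16, authorship ........31.124.2
After op 8 (delete): buffer="npdrxtcoepes" (len 12), cursors c3@8 c1@10 c4@11 c2@12, authorship ........1.2.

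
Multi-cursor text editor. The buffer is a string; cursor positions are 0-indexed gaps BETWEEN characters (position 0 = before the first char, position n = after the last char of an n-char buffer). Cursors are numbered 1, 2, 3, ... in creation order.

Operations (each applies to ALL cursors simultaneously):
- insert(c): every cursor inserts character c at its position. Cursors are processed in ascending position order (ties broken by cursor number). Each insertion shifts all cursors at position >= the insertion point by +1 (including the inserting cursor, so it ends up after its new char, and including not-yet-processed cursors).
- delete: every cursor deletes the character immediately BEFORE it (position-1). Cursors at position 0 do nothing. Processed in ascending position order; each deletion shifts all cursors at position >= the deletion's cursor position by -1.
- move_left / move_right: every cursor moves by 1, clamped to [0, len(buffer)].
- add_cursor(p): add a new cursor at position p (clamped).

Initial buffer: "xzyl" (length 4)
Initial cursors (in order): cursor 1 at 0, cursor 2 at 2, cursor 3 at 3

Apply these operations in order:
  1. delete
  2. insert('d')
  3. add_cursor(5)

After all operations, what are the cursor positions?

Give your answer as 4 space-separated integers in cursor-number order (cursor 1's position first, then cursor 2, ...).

After op 1 (delete): buffer="xl" (len 2), cursors c1@0 c2@1 c3@1, authorship ..
After op 2 (insert('d')): buffer="dxddl" (len 5), cursors c1@1 c2@4 c3@4, authorship 1.23.
After op 3 (add_cursor(5)): buffer="dxddl" (len 5), cursors c1@1 c2@4 c3@4 c4@5, authorship 1.23.

Answer: 1 4 4 5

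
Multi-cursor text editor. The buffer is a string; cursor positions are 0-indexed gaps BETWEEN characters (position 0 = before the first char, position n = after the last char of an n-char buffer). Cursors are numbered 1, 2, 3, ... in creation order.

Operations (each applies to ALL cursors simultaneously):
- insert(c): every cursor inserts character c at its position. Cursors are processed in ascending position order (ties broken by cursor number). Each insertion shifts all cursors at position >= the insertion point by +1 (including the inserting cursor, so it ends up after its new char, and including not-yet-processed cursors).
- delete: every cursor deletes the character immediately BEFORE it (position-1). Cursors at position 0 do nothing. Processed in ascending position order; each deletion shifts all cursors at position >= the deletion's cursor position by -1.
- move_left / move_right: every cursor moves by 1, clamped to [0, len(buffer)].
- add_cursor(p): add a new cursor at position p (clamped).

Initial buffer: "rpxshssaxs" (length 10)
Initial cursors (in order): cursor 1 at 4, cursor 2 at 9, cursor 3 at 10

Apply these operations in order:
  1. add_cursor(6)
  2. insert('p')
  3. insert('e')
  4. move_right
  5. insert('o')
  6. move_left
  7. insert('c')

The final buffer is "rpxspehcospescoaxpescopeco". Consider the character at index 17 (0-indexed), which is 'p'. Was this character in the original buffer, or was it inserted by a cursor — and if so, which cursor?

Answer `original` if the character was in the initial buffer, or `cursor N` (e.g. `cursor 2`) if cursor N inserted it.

After op 1 (add_cursor(6)): buffer="rpxshssaxs" (len 10), cursors c1@4 c4@6 c2@9 c3@10, authorship ..........
After op 2 (insert('p')): buffer="rpxsphspsaxpsp" (len 14), cursors c1@5 c4@8 c2@12 c3@14, authorship ....1..4...2.3
After op 3 (insert('e')): buffer="rpxspehspesaxpespe" (len 18), cursors c1@6 c4@10 c2@15 c3@18, authorship ....11..44...22.33
After op 4 (move_right): buffer="rpxspehspesaxpespe" (len 18), cursors c1@7 c4@11 c2@16 c3@18, authorship ....11..44...22.33
After op 5 (insert('o')): buffer="rpxspehospesoaxpesopeo" (len 22), cursors c1@8 c4@13 c2@19 c3@22, authorship ....11.1.44.4..22.2333
After op 6 (move_left): buffer="rpxspehospesoaxpesopeo" (len 22), cursors c1@7 c4@12 c2@18 c3@21, authorship ....11.1.44.4..22.2333
After op 7 (insert('c')): buffer="rpxspehcospescoaxpescopeco" (len 26), cursors c1@8 c4@14 c2@21 c3@25, authorship ....11.11.44.44..22.223333
Authorship (.=original, N=cursor N): . . . . 1 1 . 1 1 . 4 4 . 4 4 . . 2 2 . 2 2 3 3 3 3
Index 17: author = 2

Answer: cursor 2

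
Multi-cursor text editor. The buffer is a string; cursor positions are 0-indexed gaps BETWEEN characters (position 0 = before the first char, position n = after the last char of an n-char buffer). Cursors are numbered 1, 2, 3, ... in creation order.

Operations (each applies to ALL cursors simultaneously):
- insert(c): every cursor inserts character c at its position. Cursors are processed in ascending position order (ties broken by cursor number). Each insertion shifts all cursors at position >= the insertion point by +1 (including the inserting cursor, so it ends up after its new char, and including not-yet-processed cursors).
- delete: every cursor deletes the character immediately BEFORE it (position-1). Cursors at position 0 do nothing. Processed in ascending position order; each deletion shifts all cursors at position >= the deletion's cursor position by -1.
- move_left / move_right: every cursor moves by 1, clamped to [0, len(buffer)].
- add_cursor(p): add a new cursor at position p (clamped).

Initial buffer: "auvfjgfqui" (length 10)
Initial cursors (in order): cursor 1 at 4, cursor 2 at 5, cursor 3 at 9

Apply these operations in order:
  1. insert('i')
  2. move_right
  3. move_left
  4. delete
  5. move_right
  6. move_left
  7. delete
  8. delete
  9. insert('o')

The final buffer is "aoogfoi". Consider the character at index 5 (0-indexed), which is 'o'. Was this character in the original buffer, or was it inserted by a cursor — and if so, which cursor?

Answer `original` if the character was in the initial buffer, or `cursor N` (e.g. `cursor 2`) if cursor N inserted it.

After op 1 (insert('i')): buffer="auvfijigfquii" (len 13), cursors c1@5 c2@7 c3@12, authorship ....1.2....3.
After op 2 (move_right): buffer="auvfijigfquii" (len 13), cursors c1@6 c2@8 c3@13, authorship ....1.2....3.
After op 3 (move_left): buffer="auvfijigfquii" (len 13), cursors c1@5 c2@7 c3@12, authorship ....1.2....3.
After op 4 (delete): buffer="auvfjgfqui" (len 10), cursors c1@4 c2@5 c3@9, authorship ..........
After op 5 (move_right): buffer="auvfjgfqui" (len 10), cursors c1@5 c2@6 c3@10, authorship ..........
After op 6 (move_left): buffer="auvfjgfqui" (len 10), cursors c1@4 c2@5 c3@9, authorship ..........
After op 7 (delete): buffer="auvgfqi" (len 7), cursors c1@3 c2@3 c3@6, authorship .......
After op 8 (delete): buffer="agfi" (len 4), cursors c1@1 c2@1 c3@3, authorship ....
After op 9 (insert('o')): buffer="aoogfoi" (len 7), cursors c1@3 c2@3 c3@6, authorship .12..3.
Authorship (.=original, N=cursor N): . 1 2 . . 3 .
Index 5: author = 3

Answer: cursor 3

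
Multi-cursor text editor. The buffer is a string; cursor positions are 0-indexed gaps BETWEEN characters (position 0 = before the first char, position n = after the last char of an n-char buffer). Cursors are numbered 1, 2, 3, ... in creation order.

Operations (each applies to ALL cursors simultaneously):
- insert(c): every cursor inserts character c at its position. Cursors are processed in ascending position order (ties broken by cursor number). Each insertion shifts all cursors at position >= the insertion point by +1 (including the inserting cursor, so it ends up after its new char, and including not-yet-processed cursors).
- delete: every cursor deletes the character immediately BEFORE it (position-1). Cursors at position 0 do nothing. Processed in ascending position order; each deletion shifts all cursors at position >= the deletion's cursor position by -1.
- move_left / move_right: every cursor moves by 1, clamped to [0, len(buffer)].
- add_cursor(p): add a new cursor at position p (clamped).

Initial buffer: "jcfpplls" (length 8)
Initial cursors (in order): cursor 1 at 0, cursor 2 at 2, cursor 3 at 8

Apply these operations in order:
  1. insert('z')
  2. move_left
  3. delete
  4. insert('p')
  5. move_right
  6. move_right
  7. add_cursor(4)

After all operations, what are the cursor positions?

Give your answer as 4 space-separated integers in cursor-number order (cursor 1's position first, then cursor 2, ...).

Answer: 3 6 12 4

Derivation:
After op 1 (insert('z')): buffer="zjczfppllsz" (len 11), cursors c1@1 c2@4 c3@11, authorship 1..2......3
After op 2 (move_left): buffer="zjczfppllsz" (len 11), cursors c1@0 c2@3 c3@10, authorship 1..2......3
After op 3 (delete): buffer="zjzfppllz" (len 9), cursors c1@0 c2@2 c3@8, authorship 1.2.....3
After op 4 (insert('p')): buffer="pzjpzfppllpz" (len 12), cursors c1@1 c2@4 c3@11, authorship 11.22.....33
After op 5 (move_right): buffer="pzjpzfppllpz" (len 12), cursors c1@2 c2@5 c3@12, authorship 11.22.....33
After op 6 (move_right): buffer="pzjpzfppllpz" (len 12), cursors c1@3 c2@6 c3@12, authorship 11.22.....33
After op 7 (add_cursor(4)): buffer="pzjpzfppllpz" (len 12), cursors c1@3 c4@4 c2@6 c3@12, authorship 11.22.....33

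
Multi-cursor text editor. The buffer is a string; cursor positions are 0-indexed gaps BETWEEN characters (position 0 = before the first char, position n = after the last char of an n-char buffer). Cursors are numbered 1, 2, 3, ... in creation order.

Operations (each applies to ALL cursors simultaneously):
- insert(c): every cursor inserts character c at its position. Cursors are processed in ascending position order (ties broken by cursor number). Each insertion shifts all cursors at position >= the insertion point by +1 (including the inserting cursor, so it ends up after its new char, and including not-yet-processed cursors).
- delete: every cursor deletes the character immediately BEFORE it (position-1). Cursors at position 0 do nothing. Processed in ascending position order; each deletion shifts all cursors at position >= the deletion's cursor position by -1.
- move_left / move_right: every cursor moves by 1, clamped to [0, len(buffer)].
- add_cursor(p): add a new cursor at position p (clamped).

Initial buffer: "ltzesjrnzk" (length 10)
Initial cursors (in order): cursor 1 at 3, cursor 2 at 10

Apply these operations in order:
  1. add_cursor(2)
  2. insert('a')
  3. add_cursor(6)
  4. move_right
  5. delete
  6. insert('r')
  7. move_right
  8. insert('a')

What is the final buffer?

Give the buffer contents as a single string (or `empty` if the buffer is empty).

Answer: ltaraarrjaarnzkra

Derivation:
After op 1 (add_cursor(2)): buffer="ltzesjrnzk" (len 10), cursors c3@2 c1@3 c2@10, authorship ..........
After op 2 (insert('a')): buffer="ltazaesjrnzka" (len 13), cursors c3@3 c1@5 c2@13, authorship ..3.1.......2
After op 3 (add_cursor(6)): buffer="ltazaesjrnzka" (len 13), cursors c3@3 c1@5 c4@6 c2@13, authorship ..3.1.......2
After op 4 (move_right): buffer="ltazaesjrnzka" (len 13), cursors c3@4 c1@6 c4@7 c2@13, authorship ..3.1.......2
After op 5 (delete): buffer="ltaajrnzk" (len 9), cursors c3@3 c1@4 c4@4 c2@9, authorship ..31.....
After op 6 (insert('r')): buffer="ltararrjrnzkr" (len 13), cursors c3@4 c1@7 c4@7 c2@13, authorship ..33114.....2
After op 7 (move_right): buffer="ltararrjrnzkr" (len 13), cursors c3@5 c1@8 c4@8 c2@13, authorship ..33114.....2
After op 8 (insert('a')): buffer="ltaraarrjaarnzkra" (len 17), cursors c3@6 c1@11 c4@11 c2@17, authorship ..331314.14....22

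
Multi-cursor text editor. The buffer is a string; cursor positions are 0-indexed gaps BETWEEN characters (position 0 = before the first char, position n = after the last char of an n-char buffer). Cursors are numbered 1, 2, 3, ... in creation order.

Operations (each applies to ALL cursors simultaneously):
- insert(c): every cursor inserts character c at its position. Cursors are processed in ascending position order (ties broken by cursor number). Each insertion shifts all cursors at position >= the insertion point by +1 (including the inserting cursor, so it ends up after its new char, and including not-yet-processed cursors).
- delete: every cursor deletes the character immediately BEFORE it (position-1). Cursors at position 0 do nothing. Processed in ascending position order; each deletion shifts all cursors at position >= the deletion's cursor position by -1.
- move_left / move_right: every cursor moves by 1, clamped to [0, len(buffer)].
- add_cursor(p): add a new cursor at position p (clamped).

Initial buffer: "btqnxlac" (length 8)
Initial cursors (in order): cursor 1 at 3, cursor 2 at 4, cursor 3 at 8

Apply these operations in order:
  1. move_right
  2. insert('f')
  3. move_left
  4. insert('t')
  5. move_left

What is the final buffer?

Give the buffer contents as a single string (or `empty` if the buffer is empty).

After op 1 (move_right): buffer="btqnxlac" (len 8), cursors c1@4 c2@5 c3@8, authorship ........
After op 2 (insert('f')): buffer="btqnfxflacf" (len 11), cursors c1@5 c2@7 c3@11, authorship ....1.2...3
After op 3 (move_left): buffer="btqnfxflacf" (len 11), cursors c1@4 c2@6 c3@10, authorship ....1.2...3
After op 4 (insert('t')): buffer="btqntfxtflactf" (len 14), cursors c1@5 c2@8 c3@13, authorship ....11.22...33
After op 5 (move_left): buffer="btqntfxtflactf" (len 14), cursors c1@4 c2@7 c3@12, authorship ....11.22...33

Answer: btqntfxtflactf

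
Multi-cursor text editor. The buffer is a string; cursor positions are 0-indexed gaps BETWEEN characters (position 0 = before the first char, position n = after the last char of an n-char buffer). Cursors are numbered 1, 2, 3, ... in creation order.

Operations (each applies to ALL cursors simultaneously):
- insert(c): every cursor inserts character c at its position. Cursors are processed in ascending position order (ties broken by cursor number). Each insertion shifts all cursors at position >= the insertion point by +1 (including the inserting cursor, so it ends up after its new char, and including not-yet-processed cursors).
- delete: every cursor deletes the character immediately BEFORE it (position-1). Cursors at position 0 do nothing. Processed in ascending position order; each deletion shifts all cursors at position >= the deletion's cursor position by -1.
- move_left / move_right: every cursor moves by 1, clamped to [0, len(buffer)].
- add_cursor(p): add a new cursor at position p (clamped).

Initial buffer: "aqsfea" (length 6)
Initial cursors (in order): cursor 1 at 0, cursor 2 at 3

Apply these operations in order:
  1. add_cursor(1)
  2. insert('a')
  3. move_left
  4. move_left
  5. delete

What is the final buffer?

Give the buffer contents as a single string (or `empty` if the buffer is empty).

Answer: aasafea

Derivation:
After op 1 (add_cursor(1)): buffer="aqsfea" (len 6), cursors c1@0 c3@1 c2@3, authorship ......
After op 2 (insert('a')): buffer="aaaqsafea" (len 9), cursors c1@1 c3@3 c2@6, authorship 1.3..2...
After op 3 (move_left): buffer="aaaqsafea" (len 9), cursors c1@0 c3@2 c2@5, authorship 1.3..2...
After op 4 (move_left): buffer="aaaqsafea" (len 9), cursors c1@0 c3@1 c2@4, authorship 1.3..2...
After op 5 (delete): buffer="aasafea" (len 7), cursors c1@0 c3@0 c2@2, authorship .3.2...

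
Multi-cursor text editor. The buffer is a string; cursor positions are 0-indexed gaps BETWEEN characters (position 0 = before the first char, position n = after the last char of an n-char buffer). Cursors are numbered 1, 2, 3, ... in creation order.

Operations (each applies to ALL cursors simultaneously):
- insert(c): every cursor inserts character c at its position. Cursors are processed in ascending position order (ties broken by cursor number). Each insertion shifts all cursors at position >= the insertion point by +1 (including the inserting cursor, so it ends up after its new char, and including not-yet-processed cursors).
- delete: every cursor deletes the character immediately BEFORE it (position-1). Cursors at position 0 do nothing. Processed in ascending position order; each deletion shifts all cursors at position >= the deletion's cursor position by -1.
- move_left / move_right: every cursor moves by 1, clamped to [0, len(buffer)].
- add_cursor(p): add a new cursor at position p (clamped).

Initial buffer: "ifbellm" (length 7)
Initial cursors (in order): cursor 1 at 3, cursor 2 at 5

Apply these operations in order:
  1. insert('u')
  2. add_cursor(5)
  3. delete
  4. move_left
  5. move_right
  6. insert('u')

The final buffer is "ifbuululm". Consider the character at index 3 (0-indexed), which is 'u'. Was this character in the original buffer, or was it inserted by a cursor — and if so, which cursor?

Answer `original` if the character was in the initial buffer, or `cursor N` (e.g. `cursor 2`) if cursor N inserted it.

After op 1 (insert('u')): buffer="ifbuelulm" (len 9), cursors c1@4 c2@7, authorship ...1..2..
After op 2 (add_cursor(5)): buffer="ifbuelulm" (len 9), cursors c1@4 c3@5 c2@7, authorship ...1..2..
After op 3 (delete): buffer="ifbllm" (len 6), cursors c1@3 c3@3 c2@4, authorship ......
After op 4 (move_left): buffer="ifbllm" (len 6), cursors c1@2 c3@2 c2@3, authorship ......
After op 5 (move_right): buffer="ifbllm" (len 6), cursors c1@3 c3@3 c2@4, authorship ......
After op 6 (insert('u')): buffer="ifbuululm" (len 9), cursors c1@5 c3@5 c2@7, authorship ...13.2..
Authorship (.=original, N=cursor N): . . . 1 3 . 2 . .
Index 3: author = 1

Answer: cursor 1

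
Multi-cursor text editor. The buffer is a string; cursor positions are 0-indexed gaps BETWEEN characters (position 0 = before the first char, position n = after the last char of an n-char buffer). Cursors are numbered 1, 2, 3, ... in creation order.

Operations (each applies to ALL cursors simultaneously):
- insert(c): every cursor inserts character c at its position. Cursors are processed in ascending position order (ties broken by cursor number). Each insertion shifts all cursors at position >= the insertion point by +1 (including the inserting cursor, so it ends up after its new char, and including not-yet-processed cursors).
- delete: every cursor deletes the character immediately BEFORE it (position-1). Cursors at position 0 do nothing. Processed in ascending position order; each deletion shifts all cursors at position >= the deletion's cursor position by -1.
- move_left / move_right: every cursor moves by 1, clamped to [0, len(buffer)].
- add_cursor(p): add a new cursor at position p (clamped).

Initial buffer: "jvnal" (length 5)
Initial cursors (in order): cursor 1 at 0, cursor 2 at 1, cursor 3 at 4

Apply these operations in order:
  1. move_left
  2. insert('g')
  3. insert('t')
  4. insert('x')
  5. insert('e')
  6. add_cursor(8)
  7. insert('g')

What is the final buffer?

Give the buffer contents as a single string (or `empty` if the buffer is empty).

Answer: ggttxxeegggjvngtxegal

Derivation:
After op 1 (move_left): buffer="jvnal" (len 5), cursors c1@0 c2@0 c3@3, authorship .....
After op 2 (insert('g')): buffer="ggjvngal" (len 8), cursors c1@2 c2@2 c3@6, authorship 12...3..
After op 3 (insert('t')): buffer="ggttjvngtal" (len 11), cursors c1@4 c2@4 c3@9, authorship 1212...33..
After op 4 (insert('x')): buffer="ggttxxjvngtxal" (len 14), cursors c1@6 c2@6 c3@12, authorship 121212...333..
After op 5 (insert('e')): buffer="ggttxxeejvngtxeal" (len 17), cursors c1@8 c2@8 c3@15, authorship 12121212...3333..
After op 6 (add_cursor(8)): buffer="ggttxxeejvngtxeal" (len 17), cursors c1@8 c2@8 c4@8 c3@15, authorship 12121212...3333..
After op 7 (insert('g')): buffer="ggttxxeegggjvngtxegal" (len 21), cursors c1@11 c2@11 c4@11 c3@19, authorship 12121212124...33333..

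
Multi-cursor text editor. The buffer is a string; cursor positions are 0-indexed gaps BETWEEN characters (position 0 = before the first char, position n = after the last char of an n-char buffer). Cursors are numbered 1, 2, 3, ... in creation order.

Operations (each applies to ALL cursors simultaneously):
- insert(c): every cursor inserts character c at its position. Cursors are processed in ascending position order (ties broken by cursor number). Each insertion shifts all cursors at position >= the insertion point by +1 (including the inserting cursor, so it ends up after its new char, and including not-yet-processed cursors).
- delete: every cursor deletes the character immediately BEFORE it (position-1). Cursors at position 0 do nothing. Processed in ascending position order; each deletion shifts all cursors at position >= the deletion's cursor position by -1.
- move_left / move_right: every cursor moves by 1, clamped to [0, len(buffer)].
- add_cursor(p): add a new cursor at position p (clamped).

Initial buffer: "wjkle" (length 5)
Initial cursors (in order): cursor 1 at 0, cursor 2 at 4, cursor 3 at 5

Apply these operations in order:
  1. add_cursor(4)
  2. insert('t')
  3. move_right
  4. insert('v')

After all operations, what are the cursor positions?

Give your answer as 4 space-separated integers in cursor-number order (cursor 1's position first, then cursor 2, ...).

Answer: 3 11 13 11

Derivation:
After op 1 (add_cursor(4)): buffer="wjkle" (len 5), cursors c1@0 c2@4 c4@4 c3@5, authorship .....
After op 2 (insert('t')): buffer="twjklttet" (len 9), cursors c1@1 c2@7 c4@7 c3@9, authorship 1....24.3
After op 3 (move_right): buffer="twjklttet" (len 9), cursors c1@2 c2@8 c4@8 c3@9, authorship 1....24.3
After op 4 (insert('v')): buffer="twvjklttevvtv" (len 13), cursors c1@3 c2@11 c4@11 c3@13, authorship 1.1...24.2433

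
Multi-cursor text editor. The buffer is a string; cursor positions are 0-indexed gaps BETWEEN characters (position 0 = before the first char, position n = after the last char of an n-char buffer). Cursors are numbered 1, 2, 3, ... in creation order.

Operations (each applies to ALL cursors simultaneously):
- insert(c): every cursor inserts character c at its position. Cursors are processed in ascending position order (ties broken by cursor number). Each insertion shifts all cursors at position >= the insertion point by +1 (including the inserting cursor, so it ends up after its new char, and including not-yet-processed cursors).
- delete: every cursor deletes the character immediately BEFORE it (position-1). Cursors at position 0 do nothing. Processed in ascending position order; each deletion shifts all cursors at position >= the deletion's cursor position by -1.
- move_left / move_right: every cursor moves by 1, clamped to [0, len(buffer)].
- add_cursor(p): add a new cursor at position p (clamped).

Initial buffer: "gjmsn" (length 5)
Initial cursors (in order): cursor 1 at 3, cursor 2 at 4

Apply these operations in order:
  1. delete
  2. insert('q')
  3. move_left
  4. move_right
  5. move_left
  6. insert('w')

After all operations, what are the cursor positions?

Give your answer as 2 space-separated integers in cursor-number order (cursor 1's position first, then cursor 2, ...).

Answer: 5 5

Derivation:
After op 1 (delete): buffer="gjn" (len 3), cursors c1@2 c2@2, authorship ...
After op 2 (insert('q')): buffer="gjqqn" (len 5), cursors c1@4 c2@4, authorship ..12.
After op 3 (move_left): buffer="gjqqn" (len 5), cursors c1@3 c2@3, authorship ..12.
After op 4 (move_right): buffer="gjqqn" (len 5), cursors c1@4 c2@4, authorship ..12.
After op 5 (move_left): buffer="gjqqn" (len 5), cursors c1@3 c2@3, authorship ..12.
After op 6 (insert('w')): buffer="gjqwwqn" (len 7), cursors c1@5 c2@5, authorship ..1122.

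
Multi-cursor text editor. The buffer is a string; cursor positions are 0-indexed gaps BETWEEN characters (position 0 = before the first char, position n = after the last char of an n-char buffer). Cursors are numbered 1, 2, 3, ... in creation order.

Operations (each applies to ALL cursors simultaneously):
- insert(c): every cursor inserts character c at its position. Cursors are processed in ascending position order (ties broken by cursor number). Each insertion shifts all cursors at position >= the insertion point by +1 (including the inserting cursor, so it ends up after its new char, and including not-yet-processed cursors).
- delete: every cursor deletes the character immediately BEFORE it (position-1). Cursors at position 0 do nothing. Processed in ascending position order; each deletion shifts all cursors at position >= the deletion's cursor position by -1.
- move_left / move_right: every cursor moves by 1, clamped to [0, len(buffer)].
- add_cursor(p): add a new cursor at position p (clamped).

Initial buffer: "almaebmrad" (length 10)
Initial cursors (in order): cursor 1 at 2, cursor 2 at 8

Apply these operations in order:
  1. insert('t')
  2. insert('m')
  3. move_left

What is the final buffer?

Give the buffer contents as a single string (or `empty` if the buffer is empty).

Answer: altmmaebmrtmad

Derivation:
After op 1 (insert('t')): buffer="altmaebmrtad" (len 12), cursors c1@3 c2@10, authorship ..1......2..
After op 2 (insert('m')): buffer="altmmaebmrtmad" (len 14), cursors c1@4 c2@12, authorship ..11......22..
After op 3 (move_left): buffer="altmmaebmrtmad" (len 14), cursors c1@3 c2@11, authorship ..11......22..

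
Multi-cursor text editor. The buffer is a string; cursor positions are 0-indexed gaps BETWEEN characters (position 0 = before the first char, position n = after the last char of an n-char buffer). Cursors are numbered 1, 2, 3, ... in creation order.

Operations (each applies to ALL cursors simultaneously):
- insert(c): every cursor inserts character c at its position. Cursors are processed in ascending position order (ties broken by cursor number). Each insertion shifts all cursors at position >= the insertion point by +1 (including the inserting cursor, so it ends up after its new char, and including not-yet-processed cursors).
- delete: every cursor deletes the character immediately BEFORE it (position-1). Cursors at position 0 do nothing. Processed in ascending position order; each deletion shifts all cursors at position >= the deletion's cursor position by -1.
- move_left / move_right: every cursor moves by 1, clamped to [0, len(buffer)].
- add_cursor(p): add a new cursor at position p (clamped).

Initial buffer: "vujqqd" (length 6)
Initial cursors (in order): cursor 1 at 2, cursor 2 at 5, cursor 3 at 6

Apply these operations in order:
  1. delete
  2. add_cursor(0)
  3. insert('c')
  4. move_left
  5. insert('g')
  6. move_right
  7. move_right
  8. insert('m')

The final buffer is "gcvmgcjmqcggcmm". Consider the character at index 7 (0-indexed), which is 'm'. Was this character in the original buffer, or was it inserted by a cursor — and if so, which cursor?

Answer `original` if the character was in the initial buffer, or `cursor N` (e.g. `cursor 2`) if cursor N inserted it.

After op 1 (delete): buffer="vjq" (len 3), cursors c1@1 c2@3 c3@3, authorship ...
After op 2 (add_cursor(0)): buffer="vjq" (len 3), cursors c4@0 c1@1 c2@3 c3@3, authorship ...
After op 3 (insert('c')): buffer="cvcjqcc" (len 7), cursors c4@1 c1@3 c2@7 c3@7, authorship 4.1..23
After op 4 (move_left): buffer="cvcjqcc" (len 7), cursors c4@0 c1@2 c2@6 c3@6, authorship 4.1..23
After op 5 (insert('g')): buffer="gcvgcjqcggc" (len 11), cursors c4@1 c1@4 c2@10 c3@10, authorship 44.11..2233
After op 6 (move_right): buffer="gcvgcjqcggc" (len 11), cursors c4@2 c1@5 c2@11 c3@11, authorship 44.11..2233
After op 7 (move_right): buffer="gcvgcjqcggc" (len 11), cursors c4@3 c1@6 c2@11 c3@11, authorship 44.11..2233
After op 8 (insert('m')): buffer="gcvmgcjmqcggcmm" (len 15), cursors c4@4 c1@8 c2@15 c3@15, authorship 44.411.1.223323
Authorship (.=original, N=cursor N): 4 4 . 4 1 1 . 1 . 2 2 3 3 2 3
Index 7: author = 1

Answer: cursor 1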